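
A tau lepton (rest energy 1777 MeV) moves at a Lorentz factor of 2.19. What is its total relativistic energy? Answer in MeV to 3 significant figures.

E ≈ 3890 MeV

γ = 2.19 (given)
E = γm₀c² = 2.19 × 1777 MeV = 3890 MeV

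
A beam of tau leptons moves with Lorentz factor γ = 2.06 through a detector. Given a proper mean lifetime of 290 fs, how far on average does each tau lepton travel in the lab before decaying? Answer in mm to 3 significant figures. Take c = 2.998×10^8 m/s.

d ≈ 0.157 mm

β = √(1 − 1/γ²) = √(1 − 1/2.06²) = 0.87427
Dilated lifetime: Δt = γτ₀ = 2.06 × 290 fs = 597.40 fs
d = vΔt = 0.87427c × 597.40 fs = 2.6211×10^8 m/s × 5.9740×10^-13 s = 0.157 mm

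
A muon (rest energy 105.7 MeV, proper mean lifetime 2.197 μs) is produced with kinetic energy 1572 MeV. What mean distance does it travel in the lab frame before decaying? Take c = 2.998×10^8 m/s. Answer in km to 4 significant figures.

γ = 1 + K/(m₀c²) = 1 + 1572/105.7 = 15.8723
β = √(1 − 1/γ²) = 0.998013
Dilated lifetime: γτ₀ = 15.8723 × 2.197 μs = 34.8714 μs
d = βc·γτ₀ = 0.998013 × (2.998×10^8 m/s) × 3.48714×10^-5 s = 10.43 km

d ≈ 10.43 km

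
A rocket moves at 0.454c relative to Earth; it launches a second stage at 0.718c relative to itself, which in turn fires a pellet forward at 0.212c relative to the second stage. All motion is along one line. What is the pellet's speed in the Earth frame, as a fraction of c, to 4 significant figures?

u ≈ 0.9229c

Compose boost 2: (0.718 + 0.454)/(1 + 0.718×0.454) = 1.172/1.32597 = 0.883880
Compose boost 3: (0.212 + 0.883880)/(1 + 0.212×0.883880) = 1.09588/1.18738 = 0.9229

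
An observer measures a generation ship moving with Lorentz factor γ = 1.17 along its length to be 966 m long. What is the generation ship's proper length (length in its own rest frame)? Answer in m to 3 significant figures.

L₀ ≈ 1130 m

γ = 1.17 (given)
L₀ = γL = 1.17 × 966 = 1130 m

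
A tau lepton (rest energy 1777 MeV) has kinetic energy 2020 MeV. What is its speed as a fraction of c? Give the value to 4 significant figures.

γ = 1 + K/(m₀c²) = 1 + 2020/1777 = 2.13675
β = √(1 − 1/γ²) = 0.8837

β ≈ 0.8837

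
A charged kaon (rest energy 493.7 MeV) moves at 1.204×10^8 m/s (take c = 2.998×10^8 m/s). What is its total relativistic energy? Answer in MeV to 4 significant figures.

E ≈ 539.1 MeV

β = v/c = 1.204×10^8 / 2.998×10^8 = 0.401601
γ = 1/√(1 − 0.401601²) = 1.09192
E = γm₀c² = 1.09192 × 493.7 MeV = 539.1 MeV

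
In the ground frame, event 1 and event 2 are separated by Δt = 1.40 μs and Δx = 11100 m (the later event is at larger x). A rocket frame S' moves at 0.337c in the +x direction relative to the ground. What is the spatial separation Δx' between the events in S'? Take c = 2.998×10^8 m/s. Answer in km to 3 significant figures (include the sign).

γ = 1/√(1 − 0.337²) = 1.0621
Δx' = γ(Δx − vΔt) = 1.0621 × (11100 m − 0.337×(2.998×10^8 m/s)×1.40×10^-6 s)
= 1.0621 × (10959 m) = 11.6 km

Δx' ≈ 11.6 km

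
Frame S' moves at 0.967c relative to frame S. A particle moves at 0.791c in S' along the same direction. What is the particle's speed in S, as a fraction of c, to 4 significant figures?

u ≈ 0.9961c

Relativistic velocity addition: u = (u' + v)/(1 + u'v/c²)
= (0.791 + 0.967)/(1 + 0.791×0.967) = 1.758/1.76490 = 0.9961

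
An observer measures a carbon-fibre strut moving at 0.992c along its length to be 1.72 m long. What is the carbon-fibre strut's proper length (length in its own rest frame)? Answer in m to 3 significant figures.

L₀ ≈ 13.6 m

γ = 1/√(1 − 0.992²) = 7.9216
L₀ = γL = 7.9216 × 1.72 = 13.6 m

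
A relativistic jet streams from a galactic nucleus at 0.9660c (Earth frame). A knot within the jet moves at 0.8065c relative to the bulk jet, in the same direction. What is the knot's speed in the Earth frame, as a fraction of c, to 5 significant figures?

u ≈ 0.99630c

Relativistic velocity addition: u = (u' + v)/(1 + u'v/c²)
= (0.8065 + 0.9660)/(1 + 0.8065×0.9660) = 1.7725/1.779079 = 0.99630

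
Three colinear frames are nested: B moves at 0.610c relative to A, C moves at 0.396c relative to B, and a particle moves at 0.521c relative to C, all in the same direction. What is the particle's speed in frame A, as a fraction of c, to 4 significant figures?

u ≈ 0.9361c

Compose boost 2: (0.396 + 0.610)/(1 + 0.396×0.610) = 1.006/1.24156 = 0.810271
Compose boost 3: (0.521 + 0.810271)/(1 + 0.521×0.810271) = 1.33127/1.42215 = 0.9361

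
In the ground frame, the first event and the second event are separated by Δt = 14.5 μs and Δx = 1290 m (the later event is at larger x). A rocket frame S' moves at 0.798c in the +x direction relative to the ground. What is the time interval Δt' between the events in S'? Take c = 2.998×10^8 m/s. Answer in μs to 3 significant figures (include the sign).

γ = 1/√(1 − 0.798²) = 1.6593
Δt' = γ(Δt − vΔx/c²) = 1.6593 × (14.5 μs − 0.798×1290 m / (2.998×10^8 m/s))
= 1.6593 × (11.066 μs) = 18.4 μs

Δt' ≈ 18.4 μs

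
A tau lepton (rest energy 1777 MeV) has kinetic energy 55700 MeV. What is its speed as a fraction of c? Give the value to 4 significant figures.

β ≈ 0.9995

γ = 1 + K/(m₀c²) = 1 + 55700/1777 = 32.3450
β = √(1 − 1/γ²) = 0.9995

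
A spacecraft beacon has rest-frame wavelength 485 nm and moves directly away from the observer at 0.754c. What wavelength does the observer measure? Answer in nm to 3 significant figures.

λ_obs ≈ 1300 nm

Relativistic Doppler: λ_obs = λ_src √((1+β)/(1−β))
= 485 × √(1.7540/0.24600) = 485 × 2.6702 = 1300 nm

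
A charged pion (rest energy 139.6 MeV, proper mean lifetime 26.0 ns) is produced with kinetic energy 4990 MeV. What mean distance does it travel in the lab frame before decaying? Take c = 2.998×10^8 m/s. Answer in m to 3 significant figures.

γ = 1 + K/(m₀c²) = 1 + 4990/139.6 = 36.745
β = √(1 − 1/γ²) = 0.99963
Dilated lifetime: γτ₀ = 36.745 × 26.0 ns = 955.37 ns
d = βc·γτ₀ = 0.99963 × (2.998×10^8 m/s) × 9.5537×10^-7 s = 286 m

d ≈ 286 m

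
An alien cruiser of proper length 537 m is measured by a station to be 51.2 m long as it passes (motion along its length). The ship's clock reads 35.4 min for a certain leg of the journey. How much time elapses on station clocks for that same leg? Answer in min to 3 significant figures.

Δt ≈ 371 min

Length contraction ⇒ γ = L₀/L = 537/51.2 = 10.488
Time dilation: Δt = γτ₀ = 10.488 × 35.4 min = 371 min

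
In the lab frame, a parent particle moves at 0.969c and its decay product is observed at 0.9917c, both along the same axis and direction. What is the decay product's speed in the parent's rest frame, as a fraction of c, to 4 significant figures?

u' ≈ 0.5814c

Inverse velocity addition: u' = (u − v)/(1 − uv/c²)
= (0.9917 − 0.969)/(1 − 0.9917×0.969) = 0.02270/0.0390427 = 0.5814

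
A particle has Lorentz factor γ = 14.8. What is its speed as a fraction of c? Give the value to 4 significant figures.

β = √(1 − 1/γ²) = √(1 − 1/14.8²) = √(0.995435) = 0.9977

β ≈ 0.9977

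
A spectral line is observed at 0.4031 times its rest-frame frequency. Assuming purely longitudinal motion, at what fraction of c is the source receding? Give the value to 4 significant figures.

β ≈ 0.7204

f_obs/f_src = √((1−β)/(1+β)) = 0.4031  ⇒  (1−β)/(1+β) = 0.162490
β = |1 − D²|/(1 + D²) = |1 − 0.162490|/(1 + 0.162490) = 0.7204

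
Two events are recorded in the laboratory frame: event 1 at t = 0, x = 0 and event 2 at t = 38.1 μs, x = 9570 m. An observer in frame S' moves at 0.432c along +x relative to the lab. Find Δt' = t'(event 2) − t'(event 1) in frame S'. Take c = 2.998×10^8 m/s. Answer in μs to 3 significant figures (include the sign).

γ = 1/√(1 − 0.432²) = 1.1088
Δt' = γ(Δt − vΔx/c²) = 1.1088 × (38.1 μs − 0.432×9570 m / (2.998×10^8 m/s))
= 1.1088 × (24.310 μs) = 27.0 μs

Δt' ≈ 27.0 μs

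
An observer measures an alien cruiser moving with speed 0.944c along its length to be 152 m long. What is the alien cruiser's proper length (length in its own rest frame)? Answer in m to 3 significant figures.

L₀ ≈ 461 m

γ = 1/√(1 − 0.944²) = 3.0308
L₀ = γL = 3.0308 × 152 = 461 m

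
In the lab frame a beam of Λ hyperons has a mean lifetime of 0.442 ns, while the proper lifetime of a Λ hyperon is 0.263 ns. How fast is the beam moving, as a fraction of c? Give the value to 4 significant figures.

β ≈ 0.8037

γ = Δt/τ₀ = 0.442/0.263 = 1.68061
β = √(1 − 1/γ²) = √(1 − 1/1.68061²) = 0.8037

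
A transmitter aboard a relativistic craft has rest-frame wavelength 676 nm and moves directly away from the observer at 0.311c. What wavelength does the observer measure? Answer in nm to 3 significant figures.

λ_obs ≈ 932 nm

Relativistic Doppler: λ_obs = λ_src √((1+β)/(1−β))
= 676 × √(1.3110/0.68900) = 676 × 1.3794 = 932 nm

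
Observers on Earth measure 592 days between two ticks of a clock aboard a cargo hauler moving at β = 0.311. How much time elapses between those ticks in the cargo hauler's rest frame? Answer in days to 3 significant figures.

γ = 1/√(1 − 0.311²) = 1.0522
Proper time: τ₀ = Δt/γ = 592/1.0522 = 563 days

τ₀ ≈ 563 days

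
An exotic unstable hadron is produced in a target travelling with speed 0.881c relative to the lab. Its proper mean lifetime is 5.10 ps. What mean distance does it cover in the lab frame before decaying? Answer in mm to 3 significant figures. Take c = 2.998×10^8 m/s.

d ≈ 2.85 mm

γ = 1/√(1 − 0.881²) = 2.1136
Dilated lifetime: Δt = γτ₀ = 2.1136 × 5.10 ps = 10.780 ps
d = vΔt = 0.881c × 10.780 ps = 2.6412×10^8 m/s × 1.0780×10^-11 s = 2.85 mm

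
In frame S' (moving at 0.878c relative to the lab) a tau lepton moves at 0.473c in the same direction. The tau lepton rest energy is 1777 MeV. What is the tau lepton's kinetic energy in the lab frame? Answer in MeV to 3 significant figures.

K ≈ 4190 MeV

u_lab = (0.473 + 0.878)/(1 + 0.473×0.878) = 0.954572
γ = 1/√(1 − 0.954572²) = 3.3559
K = (γ − 1)m₀c² = (3.3559 − 1) × 1777 = 2.3559 × 1777 = 4190 MeV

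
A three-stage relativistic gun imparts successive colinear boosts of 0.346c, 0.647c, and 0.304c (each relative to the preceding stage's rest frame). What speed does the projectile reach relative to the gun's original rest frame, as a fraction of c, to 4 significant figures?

u ≈ 0.8947c

Compose boost 2: (0.647 + 0.346)/(1 + 0.647×0.346) = 0.9930/1.22386 = 0.811366
Compose boost 3: (0.304 + 0.811366)/(1 + 0.304×0.811366) = 1.11537/1.24666 = 0.8947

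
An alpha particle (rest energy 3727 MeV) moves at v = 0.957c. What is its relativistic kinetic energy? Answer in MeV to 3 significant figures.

K ≈ 9120 MeV

γ = 1/√(1 − 0.957²) = 3.4472
K = (γ − 1)m₀c² = (3.4472 − 1) × 3727 MeV = 2.4472 × 3727 MeV = 9120 MeV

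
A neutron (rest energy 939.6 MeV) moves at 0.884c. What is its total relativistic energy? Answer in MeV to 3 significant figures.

E ≈ 2010 MeV

γ = 1/√(1 − 0.884²) = 2.1391
E = γm₀c² = 2.1391 × 939.6 MeV = 2010 MeV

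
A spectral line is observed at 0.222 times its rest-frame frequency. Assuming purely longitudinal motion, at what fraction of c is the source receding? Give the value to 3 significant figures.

β ≈ 0.906

f_obs/f_src = √((1−β)/(1+β)) = 0.222  ⇒  (1−β)/(1+β) = 0.049284
β = |1 − D²|/(1 + D²) = |1 − 0.049284|/(1 + 0.049284) = 0.906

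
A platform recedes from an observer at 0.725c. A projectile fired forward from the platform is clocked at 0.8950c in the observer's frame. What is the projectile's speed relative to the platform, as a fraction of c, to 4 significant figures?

Inverse velocity addition: u' = (u − v)/(1 − uv/c²)
= (0.8950 − 0.725)/(1 − 0.8950×0.725) = 0.1700/0.351125 = 0.4842

u' ≈ 0.4842c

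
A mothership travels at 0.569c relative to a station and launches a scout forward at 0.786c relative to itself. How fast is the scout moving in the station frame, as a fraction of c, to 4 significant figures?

u ≈ 0.9363c

Compose boost 2: (0.786 + 0.569)/(1 + 0.786×0.569) = 1.355/1.44723 = 0.9363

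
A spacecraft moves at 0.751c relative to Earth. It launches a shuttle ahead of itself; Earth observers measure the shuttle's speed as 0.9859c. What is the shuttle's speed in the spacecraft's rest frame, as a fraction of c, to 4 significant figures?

Inverse velocity addition: u' = (u − v)/(1 − uv/c²)
= (0.9859 − 0.751)/(1 − 0.9859×0.751) = 0.2349/0.259589 = 0.9049

u' ≈ 0.9049c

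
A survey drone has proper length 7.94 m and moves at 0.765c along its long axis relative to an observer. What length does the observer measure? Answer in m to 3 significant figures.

L ≈ 5.11 m

γ = 1/√(1 − 0.765²) = 1.5527
Length contraction: L = L₀/γ = 7.94/1.5527 = 5.11 m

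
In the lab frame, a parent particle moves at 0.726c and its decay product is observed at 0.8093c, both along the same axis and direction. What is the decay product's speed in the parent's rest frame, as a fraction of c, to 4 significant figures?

u' ≈ 0.2020c

Inverse velocity addition: u' = (u − v)/(1 − uv/c²)
= (0.8093 − 0.726)/(1 − 0.8093×0.726) = 0.08330/0.412448 = 0.2020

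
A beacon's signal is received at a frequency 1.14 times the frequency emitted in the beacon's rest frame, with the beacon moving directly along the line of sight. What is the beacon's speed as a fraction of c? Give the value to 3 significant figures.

β ≈ 0.130

f_obs/f_src = √((1+β)/(1−β)) = 1.14  ⇒  (1+β)/(1−β) = 1.2996
β = |1 − D²|/(1 + D²) = |1 − 1.2996|/(1 + 1.2996) = 0.130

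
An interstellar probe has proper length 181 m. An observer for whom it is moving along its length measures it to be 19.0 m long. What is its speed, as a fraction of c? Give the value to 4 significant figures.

β ≈ 0.9945

γ = L₀/L = 181/19.0 = 9.52632
β = √(1 − 1/γ²) = 0.9945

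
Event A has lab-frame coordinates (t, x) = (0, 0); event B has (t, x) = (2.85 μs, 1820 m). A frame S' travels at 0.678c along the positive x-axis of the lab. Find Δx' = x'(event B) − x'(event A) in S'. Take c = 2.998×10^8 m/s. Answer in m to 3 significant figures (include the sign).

γ = 1/√(1 − 0.678²) = 1.3604
Δx' = γ(Δx − vΔt) = 1.3604 × (1820 m − 0.678×(2.998×10^8 m/s)×2.85×10^-6 s)
= 1.3604 × (1240.7 m) = 1690 m

Δx' ≈ 1690 m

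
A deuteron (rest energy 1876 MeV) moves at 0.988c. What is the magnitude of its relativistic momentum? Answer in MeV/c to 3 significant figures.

γ = 1/√(1 − 0.988²) = 6.4744
p = γβm₀c = 6.4744 × 0.988 × 1876 MeV/c = 12000 MeV/c

p ≈ 12000 MeV/c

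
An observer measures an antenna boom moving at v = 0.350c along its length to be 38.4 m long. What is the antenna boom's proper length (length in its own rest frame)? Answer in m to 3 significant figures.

γ = 1/√(1 − 0.350²) = 1.0675
L₀ = γL = 1.0675 × 38.4 = 41.0 m

L₀ ≈ 41.0 m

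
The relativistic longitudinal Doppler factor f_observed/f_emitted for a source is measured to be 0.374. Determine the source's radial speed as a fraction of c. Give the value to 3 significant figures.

β ≈ 0.755

f_obs/f_src = √((1−β)/(1+β)) = 0.374  ⇒  (1−β)/(1+β) = 0.13988
β = |1 − D²|/(1 + D²) = |1 − 0.13988|/(1 + 0.13988) = 0.755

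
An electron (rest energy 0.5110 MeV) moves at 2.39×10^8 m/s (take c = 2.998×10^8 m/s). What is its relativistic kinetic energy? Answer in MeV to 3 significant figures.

β = v/c = 2.39×10^8 / 2.998×10^8 = 0.79720
γ = 1/√(1 − 0.79720²) = 1.6564
K = (γ − 1)m₀c² = (1.6564 − 1) × 0.5110 MeV = 0.65640 × 0.5110 MeV = 0.335 MeV

K ≈ 0.335 MeV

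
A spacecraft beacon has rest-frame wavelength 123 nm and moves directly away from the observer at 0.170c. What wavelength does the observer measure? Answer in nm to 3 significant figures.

λ_obs ≈ 146 nm

Relativistic Doppler: λ_obs = λ_src √((1+β)/(1−β))
= 123 × √(1.1700/0.83000) = 123 × 1.1873 = 146 nm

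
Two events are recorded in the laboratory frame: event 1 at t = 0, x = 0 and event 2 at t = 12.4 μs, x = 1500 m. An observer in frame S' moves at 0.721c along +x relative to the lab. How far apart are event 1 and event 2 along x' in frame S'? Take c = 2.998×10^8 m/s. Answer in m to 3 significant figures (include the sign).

γ = 1/√(1 − 0.721²) = 1.4431
Δx' = γ(Δx − vΔt) = 1.4431 × (1500 m − 0.721×(2.998×10^8 m/s)×12.4×10^-6 s)
= 1.4431 × (-1180.3 m) = -1700 m

Δx' ≈ -1700 m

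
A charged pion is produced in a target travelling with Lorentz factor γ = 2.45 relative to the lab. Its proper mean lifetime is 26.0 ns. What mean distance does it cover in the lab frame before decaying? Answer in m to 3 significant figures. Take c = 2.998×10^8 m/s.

β = √(1 − 1/γ²) = √(1 − 1/2.45²) = 0.91291
Dilated lifetime: Δt = γτ₀ = 2.45 × 26.0 ns = 63.700 ns
d = vΔt = 0.91291c × 63.700 ns = 2.7369×10^8 m/s × 6.3700×10^-8 s = 17.4 m

d ≈ 17.4 m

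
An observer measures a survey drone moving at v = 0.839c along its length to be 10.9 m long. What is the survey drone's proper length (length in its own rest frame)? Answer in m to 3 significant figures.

L₀ ≈ 20.0 m

γ = 1/√(1 − 0.839²) = 1.8378
L₀ = γL = 1.8378 × 10.9 = 20.0 m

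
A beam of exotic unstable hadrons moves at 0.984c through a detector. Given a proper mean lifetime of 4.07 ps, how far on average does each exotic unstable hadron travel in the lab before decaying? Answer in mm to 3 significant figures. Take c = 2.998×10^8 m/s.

γ = 1/√(1 − 0.984²) = 5.6127
Dilated lifetime: Δt = γτ₀ = 5.6127 × 4.07 ps = 22.844 ps
d = vΔt = 0.984c × 22.844 ps = 2.9500×10^8 m/s × 2.2844×10^-11 s = 6.74 mm

d ≈ 6.74 mm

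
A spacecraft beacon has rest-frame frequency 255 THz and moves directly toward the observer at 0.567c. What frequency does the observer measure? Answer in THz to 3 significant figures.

f_obs ≈ 485 THz

Relativistic Doppler: f_obs = f_src √((1+β)/(1−β))
= 255 × √(1.5670/0.43300) = 255 × 1.9024 = 485 THz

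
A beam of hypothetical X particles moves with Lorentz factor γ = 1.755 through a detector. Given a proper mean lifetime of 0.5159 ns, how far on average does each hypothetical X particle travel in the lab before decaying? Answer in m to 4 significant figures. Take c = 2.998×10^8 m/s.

d ≈ 0.2231 m

β = √(1 − 1/γ²) = √(1 − 1/1.755²) = 0.821783
Dilated lifetime: Δt = γτ₀ = 1.755 × 0.5159 ns = 0.905404 ns
d = vΔt = 0.821783c × 0.905404 ns = 2.46371×10^8 m/s × 9.05404×10^-10 s = 0.2231 m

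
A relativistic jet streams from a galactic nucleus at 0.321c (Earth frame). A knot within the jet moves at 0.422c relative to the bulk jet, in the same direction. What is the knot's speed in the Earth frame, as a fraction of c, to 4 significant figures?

u ≈ 0.6544c

Relativistic velocity addition: u = (u' + v)/(1 + u'v/c²)
= (0.422 + 0.321)/(1 + 0.422×0.321) = 0.7430/1.13546 = 0.6544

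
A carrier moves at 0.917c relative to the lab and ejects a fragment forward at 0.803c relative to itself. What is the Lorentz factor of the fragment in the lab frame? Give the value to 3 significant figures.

γ ≈ 7.30

u_lab = (0.803 + 0.917)/(1 + 0.803×0.917) = 1.720/1.73635 = 0.990583
γ = 1/√(1 − 0.990583²) = 7.30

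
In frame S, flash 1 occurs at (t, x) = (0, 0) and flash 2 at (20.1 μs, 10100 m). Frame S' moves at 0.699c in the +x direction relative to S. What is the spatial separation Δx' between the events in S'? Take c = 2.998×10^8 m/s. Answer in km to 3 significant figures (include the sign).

Δx' ≈ 8.23 km

γ = 1/√(1 − 0.699²) = 1.3984
Δx' = γ(Δx − vΔt) = 1.3984 × (10100 m − 0.699×(2.998×10^8 m/s)×20.1×10^-6 s)
= 1.3984 × (5887.8 m) = 8.23 km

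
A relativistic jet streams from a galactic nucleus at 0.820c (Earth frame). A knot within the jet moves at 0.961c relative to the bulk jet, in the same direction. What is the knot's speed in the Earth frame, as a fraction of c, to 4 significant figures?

u ≈ 0.9961c

Relativistic velocity addition: u = (u' + v)/(1 + u'v/c²)
= (0.961 + 0.820)/(1 + 0.961×0.820) = 1.781/1.78802 = 0.9961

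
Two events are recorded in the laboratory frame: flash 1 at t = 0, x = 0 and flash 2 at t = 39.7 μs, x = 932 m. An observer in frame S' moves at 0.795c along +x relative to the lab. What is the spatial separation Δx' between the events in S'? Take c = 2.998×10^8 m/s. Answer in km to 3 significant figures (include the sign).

γ = 1/√(1 − 0.795²) = 1.6485
Δx' = γ(Δx − vΔt) = 1.6485 × (932 m − 0.795×(2.998×10^8 m/s)×39.7×10^-6 s)
= 1.6485 × (-8530.1 m) = -14.1 km

Δx' ≈ -14.1 km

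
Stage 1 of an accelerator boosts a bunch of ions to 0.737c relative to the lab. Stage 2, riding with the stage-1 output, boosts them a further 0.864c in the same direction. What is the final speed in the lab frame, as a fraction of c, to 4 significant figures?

u ≈ 0.9781c

Compose boost 2: (0.864 + 0.737)/(1 + 0.864×0.737) = 1.601/1.63677 = 0.9781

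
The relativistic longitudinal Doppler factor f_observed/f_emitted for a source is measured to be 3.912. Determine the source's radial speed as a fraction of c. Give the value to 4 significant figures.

β ≈ 0.8773

f_obs/f_src = √((1+β)/(1−β)) = 3.912  ⇒  (1+β)/(1−β) = 15.3037
β = |1 − D²|/(1 + D²) = |1 − 15.3037|/(1 + 15.3037) = 0.8773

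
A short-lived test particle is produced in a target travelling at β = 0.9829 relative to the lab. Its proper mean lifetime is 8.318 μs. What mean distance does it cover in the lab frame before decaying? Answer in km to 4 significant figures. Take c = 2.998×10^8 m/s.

γ = 1/√(1 − 0.9829²) = 5.43065
Dilated lifetime: Δt = γτ₀ = 5.43065 × 8.318 μs = 45.1721 μs
d = vΔt = 0.9829c × 45.1721 μs = 2.94673×10^8 m/s × 4.51721×10^-5 s = 13.31 km

d ≈ 13.31 km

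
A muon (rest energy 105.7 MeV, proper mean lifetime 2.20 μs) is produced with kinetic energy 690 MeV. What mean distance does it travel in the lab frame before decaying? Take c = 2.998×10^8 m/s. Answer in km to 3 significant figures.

d ≈ 4.92 km

γ = 1 + K/(m₀c²) = 1 + 690/105.7 = 7.5279
β = √(1 − 1/γ²) = 0.99114
Dilated lifetime: γτ₀ = 7.5279 × 2.20 μs = 16.561 μs
d = βc·γτ₀ = 0.99114 × (2.998×10^8 m/s) × 1.6561×10^-5 s = 4.92 km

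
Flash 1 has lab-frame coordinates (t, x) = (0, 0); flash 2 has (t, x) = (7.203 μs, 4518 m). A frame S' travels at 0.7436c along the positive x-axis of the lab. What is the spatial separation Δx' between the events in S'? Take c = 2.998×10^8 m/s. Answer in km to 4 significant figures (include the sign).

Δx' ≈ 4.356 km

γ = 1/√(1 − 0.7436²) = 1.49561
Δx' = γ(Δx − vΔt) = 1.49561 × (4518 m − 0.7436×(2.998×10^8 m/s)×7.203×10^-6 s)
= 1.49561 × (2912.23 m) = 4.356 km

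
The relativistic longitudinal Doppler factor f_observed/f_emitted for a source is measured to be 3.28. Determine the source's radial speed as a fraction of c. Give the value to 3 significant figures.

f_obs/f_src = √((1+β)/(1−β)) = 3.28  ⇒  (1+β)/(1−β) = 10.758
β = |1 − D²|/(1 + D²) = |1 − 10.758|/(1 + 10.758) = 0.830

β ≈ 0.830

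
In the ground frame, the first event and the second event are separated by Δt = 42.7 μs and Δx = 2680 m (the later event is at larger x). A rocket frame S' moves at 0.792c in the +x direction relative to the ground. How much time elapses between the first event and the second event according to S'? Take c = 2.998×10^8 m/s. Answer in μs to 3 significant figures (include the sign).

γ = 1/√(1 − 0.792²) = 1.6379
Δt' = γ(Δt − vΔx/c²) = 1.6379 × (42.7 μs − 0.792×2680 m / (2.998×10^8 m/s))
= 1.6379 × (35.620 μs) = 58.3 μs

Δt' ≈ 58.3 μs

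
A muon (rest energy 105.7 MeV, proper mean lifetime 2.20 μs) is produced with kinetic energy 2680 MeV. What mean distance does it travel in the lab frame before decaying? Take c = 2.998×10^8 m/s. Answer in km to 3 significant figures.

d ≈ 17.4 km

γ = 1 + K/(m₀c²) = 1 + 2680/105.7 = 26.355
β = √(1 − 1/γ²) = 0.99928
Dilated lifetime: γτ₀ = 26.355 × 2.20 μs = 57.981 μs
d = βc·γτ₀ = 0.99928 × (2.998×10^8 m/s) × 5.7981×10^-5 s = 17.4 km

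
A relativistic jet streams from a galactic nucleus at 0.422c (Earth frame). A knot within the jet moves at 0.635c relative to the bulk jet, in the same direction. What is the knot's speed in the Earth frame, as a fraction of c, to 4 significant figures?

u ≈ 0.8336c

Relativistic velocity addition: u = (u' + v)/(1 + u'v/c²)
= (0.635 + 0.422)/(1 + 0.635×0.422) = 1.057/1.26797 = 0.8336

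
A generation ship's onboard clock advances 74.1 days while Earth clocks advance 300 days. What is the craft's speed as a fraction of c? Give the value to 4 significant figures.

β ≈ 0.9690

γ = Δt/τ₀ = 300/74.1 = 4.04858
β = √(1 − 1/γ²) = √(1 − 1/4.04858²) = 0.9690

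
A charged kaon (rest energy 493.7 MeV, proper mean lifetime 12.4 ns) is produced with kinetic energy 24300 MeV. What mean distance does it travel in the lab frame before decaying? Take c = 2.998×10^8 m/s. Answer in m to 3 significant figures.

d ≈ 187 m

γ = 1 + K/(m₀c²) = 1 + 24300/493.7 = 50.220
β = √(1 − 1/γ²) = 0.99980
Dilated lifetime: γτ₀ = 50.220 × 12.4 ns = 622.73 ns
d = βc·γτ₀ = 0.99980 × (2.998×10^8 m/s) × 6.2273×10^-7 s = 187 m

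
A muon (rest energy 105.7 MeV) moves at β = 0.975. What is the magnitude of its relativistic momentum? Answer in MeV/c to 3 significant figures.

p ≈ 464 MeV/c

γ = 1/√(1 − 0.975²) = 4.5004
p = γβm₀c = 4.5004 × 0.975 × 105.7 MeV/c = 464 MeV/c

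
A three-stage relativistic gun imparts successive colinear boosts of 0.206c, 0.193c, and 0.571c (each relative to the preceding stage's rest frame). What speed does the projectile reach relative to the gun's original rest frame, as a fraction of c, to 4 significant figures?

u ≈ 0.7831c

Compose boost 2: (0.193 + 0.206)/(1 + 0.193×0.206) = 0.3990/1.03976 = 0.383743
Compose boost 3: (0.571 + 0.383743)/(1 + 0.571×0.383743) = 0.954743/1.21912 = 0.7831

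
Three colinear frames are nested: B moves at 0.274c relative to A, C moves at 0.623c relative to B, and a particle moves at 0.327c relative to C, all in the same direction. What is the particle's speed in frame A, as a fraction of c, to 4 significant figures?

Compose boost 2: (0.623 + 0.274)/(1 + 0.623×0.274) = 0.8970/1.17070 = 0.766207
Compose boost 3: (0.327 + 0.766207)/(1 + 0.327×0.766207) = 1.09321/1.25055 = 0.8742

u ≈ 0.8742c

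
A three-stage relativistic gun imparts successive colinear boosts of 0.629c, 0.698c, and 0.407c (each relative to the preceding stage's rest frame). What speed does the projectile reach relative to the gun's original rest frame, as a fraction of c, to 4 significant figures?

Compose boost 2: (0.698 + 0.629)/(1 + 0.698×0.629) = 1.327/1.43904 = 0.922141
Compose boost 3: (0.407 + 0.922141)/(1 + 0.407×0.922141) = 1.32914/1.37531 = 0.9664

u ≈ 0.9664c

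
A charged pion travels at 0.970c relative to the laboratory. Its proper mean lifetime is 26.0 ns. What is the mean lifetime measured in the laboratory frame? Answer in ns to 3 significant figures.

Δt ≈ 107 ns

γ = 1/√(1 − 0.970²) = 4.1135
Time dilation: Δt = γτ₀ = 4.1135 × 26.0 ns = 107 ns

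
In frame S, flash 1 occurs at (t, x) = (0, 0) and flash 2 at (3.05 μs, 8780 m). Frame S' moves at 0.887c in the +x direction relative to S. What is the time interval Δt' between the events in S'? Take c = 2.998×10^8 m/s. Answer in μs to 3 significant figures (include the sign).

γ = 1/√(1 − 0.887²) = 2.1656
Δt' = γ(Δt − vΔx/c²) = 2.1656 × (3.05 μs − 0.887×8780 m / (2.998×10^8 m/s))
= 2.1656 × (-22.927 μs) = -49.6 μs

Δt' ≈ -49.6 μs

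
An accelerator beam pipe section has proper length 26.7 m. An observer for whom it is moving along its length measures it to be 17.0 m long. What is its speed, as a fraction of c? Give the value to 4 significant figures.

β ≈ 0.7711

γ = L₀/L = 26.7/17.0 = 1.57059
β = √(1 − 1/γ²) = 0.7711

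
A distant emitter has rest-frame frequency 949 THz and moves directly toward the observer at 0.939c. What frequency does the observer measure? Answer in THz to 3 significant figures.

Relativistic Doppler: f_obs = f_src √((1+β)/(1−β))
= 949 × √(1.9390/0.061000) = 949 × 5.6380 = 5350 THz

f_obs ≈ 5350 THz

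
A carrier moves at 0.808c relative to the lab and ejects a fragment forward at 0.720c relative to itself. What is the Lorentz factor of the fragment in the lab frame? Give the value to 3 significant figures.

γ ≈ 3.87

u_lab = (0.720 + 0.808)/(1 + 0.720×0.808) = 1.528/1.58176 = 0.966013
γ = 1/√(1 − 0.966013²) = 3.87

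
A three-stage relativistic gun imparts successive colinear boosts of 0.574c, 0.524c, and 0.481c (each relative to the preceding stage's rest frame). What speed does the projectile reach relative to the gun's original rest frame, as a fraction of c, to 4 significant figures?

Compose boost 2: (0.524 + 0.574)/(1 + 0.524×0.574) = 1.098/1.30078 = 0.844112
Compose boost 3: (0.481 + 0.844112)/(1 + 0.481×0.844112) = 1.32511/1.40602 = 0.9425

u ≈ 0.9425c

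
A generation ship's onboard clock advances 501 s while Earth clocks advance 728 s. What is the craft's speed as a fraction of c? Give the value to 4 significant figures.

γ = Δt/τ₀ = 728/501 = 1.45309
β = √(1 − 1/γ²) = √(1 − 1/1.45309²) = 0.7255

β ≈ 0.7255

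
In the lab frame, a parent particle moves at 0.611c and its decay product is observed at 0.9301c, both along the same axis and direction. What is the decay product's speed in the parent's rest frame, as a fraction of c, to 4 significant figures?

u' ≈ 0.7392c

Inverse velocity addition: u' = (u − v)/(1 − uv/c²)
= (0.9301 − 0.611)/(1 − 0.9301×0.611) = 0.3191/0.431709 = 0.7392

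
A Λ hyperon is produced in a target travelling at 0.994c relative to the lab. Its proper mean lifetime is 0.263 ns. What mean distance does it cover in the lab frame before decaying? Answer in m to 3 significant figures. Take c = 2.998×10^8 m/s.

γ = 1/√(1 − 0.994²) = 9.1424
Dilated lifetime: Δt = γτ₀ = 9.1424 × 0.263 ns = 2.4045 ns
d = vΔt = 0.994c × 2.4045 ns = 2.9800×10^8 m/s × 2.4045×10^-9 s = 0.717 m

d ≈ 0.717 m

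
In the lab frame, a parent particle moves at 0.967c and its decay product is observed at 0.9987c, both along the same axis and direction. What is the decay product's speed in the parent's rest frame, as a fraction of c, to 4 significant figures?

Inverse velocity addition: u' = (u − v)/(1 − uv/c²)
= (0.9987 − 0.967)/(1 − 0.9987×0.967) = 0.03170/0.0342571 = 0.9254

u' ≈ 0.9254c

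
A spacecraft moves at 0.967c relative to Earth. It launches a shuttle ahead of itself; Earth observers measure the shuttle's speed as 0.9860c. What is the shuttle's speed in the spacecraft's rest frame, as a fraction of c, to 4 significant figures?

Inverse velocity addition: u' = (u − v)/(1 − uv/c²)
= (0.9860 − 0.967)/(1 − 0.9860×0.967) = 0.01900/0.0465380 = 0.4083

u' ≈ 0.4083c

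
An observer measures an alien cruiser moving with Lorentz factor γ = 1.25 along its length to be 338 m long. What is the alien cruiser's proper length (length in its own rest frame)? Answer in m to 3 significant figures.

γ = 1.25 (given)
L₀ = γL = 1.25 × 338 = 422 m

L₀ ≈ 422 m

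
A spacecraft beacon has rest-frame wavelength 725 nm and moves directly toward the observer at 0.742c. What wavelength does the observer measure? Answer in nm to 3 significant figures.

λ_obs ≈ 279 nm

Relativistic Doppler: λ_obs = λ_src √((1−β)/(1+β))
= 725 × √(0.25800/1.7420) = 725 × 0.38484 = 279 nm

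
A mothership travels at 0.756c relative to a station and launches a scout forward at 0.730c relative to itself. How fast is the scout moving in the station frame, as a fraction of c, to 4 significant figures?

u ≈ 0.9575c

Compose boost 2: (0.730 + 0.756)/(1 + 0.730×0.756) = 1.486/1.55188 = 0.9575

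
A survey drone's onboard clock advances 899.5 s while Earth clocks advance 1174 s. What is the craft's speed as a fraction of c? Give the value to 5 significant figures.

β ≈ 0.64262

γ = Δt/τ₀ = 1174/899.5 = 1.305170
β = √(1 − 1/γ²) = √(1 − 1/1.305170²) = 0.64262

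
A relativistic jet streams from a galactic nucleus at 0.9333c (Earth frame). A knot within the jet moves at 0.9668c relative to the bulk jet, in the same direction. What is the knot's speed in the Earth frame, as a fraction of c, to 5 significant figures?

Relativistic velocity addition: u = (u' + v)/(1 + u'v/c²)
= (0.9668 + 0.9333)/(1 + 0.9668×0.9333) = 1.9001/1.902314 = 0.99884

u ≈ 0.99884c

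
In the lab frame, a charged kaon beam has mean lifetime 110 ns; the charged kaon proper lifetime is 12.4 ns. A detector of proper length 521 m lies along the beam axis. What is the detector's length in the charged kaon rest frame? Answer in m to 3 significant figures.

L ≈ 58.7 m

Time dilation ⇒ γ = Δt/τ₀ = 110/12.4 = 8.8710
Length contraction: L = L₀/γ = 521/8.8710 = 58.7 m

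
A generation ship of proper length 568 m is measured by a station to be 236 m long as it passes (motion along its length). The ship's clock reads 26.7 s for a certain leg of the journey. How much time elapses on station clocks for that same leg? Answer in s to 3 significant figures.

Δt ≈ 64.3 s

Length contraction ⇒ γ = L₀/L = 568/236 = 2.4068
Time dilation: Δt = γτ₀ = 2.4068 × 26.7 s = 64.3 s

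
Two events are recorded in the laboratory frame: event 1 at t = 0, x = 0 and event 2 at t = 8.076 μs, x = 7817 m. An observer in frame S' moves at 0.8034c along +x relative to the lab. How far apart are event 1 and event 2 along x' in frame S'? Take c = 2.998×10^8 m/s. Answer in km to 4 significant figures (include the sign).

Δx' ≈ 9.861 km

γ = 1/√(1 − 0.8034²) = 1.67943
Δx' = γ(Δx − vΔt) = 1.67943 × (7817 m − 0.8034×(2.998×10^8 m/s)×8.076×10^-6 s)
= 1.67943 × (5871.82 m) = 9.861 km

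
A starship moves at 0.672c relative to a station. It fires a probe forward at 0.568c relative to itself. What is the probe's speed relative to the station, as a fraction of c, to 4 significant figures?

u ≈ 0.8974c

Relativistic velocity addition: u = (u' + v)/(1 + u'v/c²)
= (0.568 + 0.672)/(1 + 0.568×0.672) = 1.240/1.38170 = 0.8974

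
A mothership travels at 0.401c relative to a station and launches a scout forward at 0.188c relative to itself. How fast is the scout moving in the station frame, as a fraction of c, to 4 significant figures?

Compose boost 2: (0.188 + 0.401)/(1 + 0.188×0.401) = 0.5890/1.07539 = 0.5477

u ≈ 0.5477c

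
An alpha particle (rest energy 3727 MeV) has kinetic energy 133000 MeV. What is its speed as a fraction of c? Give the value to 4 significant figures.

γ = 1 + K/(m₀c²) = 1 + 133000/3727 = 36.6855
β = √(1 − 1/γ²) = 0.9996

β ≈ 0.9996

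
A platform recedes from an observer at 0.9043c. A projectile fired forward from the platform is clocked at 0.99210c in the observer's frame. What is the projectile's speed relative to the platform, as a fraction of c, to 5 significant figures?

u' ≈ 0.85372c

Inverse velocity addition: u' = (u − v)/(1 − uv/c²)
= (0.99210 − 0.9043)/(1 − 0.99210×0.9043) = 0.087800/0.1028440 = 0.85372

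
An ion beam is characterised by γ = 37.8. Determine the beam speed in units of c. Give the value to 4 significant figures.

β ≈ 0.9997

β = √(1 − 1/γ²) = √(1 − 1/37.8²) = √(0.999300) = 0.9997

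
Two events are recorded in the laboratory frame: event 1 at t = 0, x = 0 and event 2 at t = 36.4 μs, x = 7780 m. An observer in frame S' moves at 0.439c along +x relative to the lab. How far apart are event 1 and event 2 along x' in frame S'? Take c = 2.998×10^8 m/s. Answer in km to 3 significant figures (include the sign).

Δx' ≈ 3.33 km

γ = 1/√(1 − 0.439²) = 1.1130
Δx' = γ(Δx − vΔt) = 1.1130 × (7780 m − 0.439×(2.998×10^8 m/s)×36.4×10^-6 s)
= 1.1130 × (2989.3 m) = 3.33 km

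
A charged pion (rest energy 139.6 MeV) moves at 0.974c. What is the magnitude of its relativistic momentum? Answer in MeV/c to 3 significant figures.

γ = 1/√(1 − 0.974²) = 4.4141
p = γβm₀c = 4.4141 × 0.974 × 139.6 MeV/c = 600 MeV/c

p ≈ 600 MeV/c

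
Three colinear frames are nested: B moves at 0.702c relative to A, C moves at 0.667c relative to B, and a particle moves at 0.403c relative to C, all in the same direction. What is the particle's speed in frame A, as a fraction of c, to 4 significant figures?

Compose boost 2: (0.667 + 0.702)/(1 + 0.667×0.702) = 1.369/1.46823 = 0.932413
Compose boost 3: (0.403 + 0.932413)/(1 + 0.403×0.932413) = 1.33541/1.37576 = 0.9707

u ≈ 0.9707c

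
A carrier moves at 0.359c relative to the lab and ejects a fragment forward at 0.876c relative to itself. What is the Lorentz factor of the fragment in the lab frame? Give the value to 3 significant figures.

u_lab = (0.876 + 0.359)/(1 + 0.876×0.359) = 1.235/1.31448 = 0.939532
γ = 1/√(1 − 0.939532²) = 2.92

γ ≈ 2.92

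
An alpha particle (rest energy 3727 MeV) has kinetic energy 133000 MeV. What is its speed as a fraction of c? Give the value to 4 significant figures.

γ = 1 + K/(m₀c²) = 1 + 133000/3727 = 36.6855
β = √(1 − 1/γ²) = 0.9996

β ≈ 0.9996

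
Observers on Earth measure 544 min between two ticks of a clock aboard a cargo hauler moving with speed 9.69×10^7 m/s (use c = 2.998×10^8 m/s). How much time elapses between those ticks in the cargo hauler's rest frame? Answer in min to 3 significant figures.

β = v/c = 9.69×10^7 / 2.998×10^8 = 0.32322
γ = 1/√(1 − 0.32322²) = 1.0567
Proper time: τ₀ = Δt/γ = 544/1.0567 = 515 min

τ₀ ≈ 515 min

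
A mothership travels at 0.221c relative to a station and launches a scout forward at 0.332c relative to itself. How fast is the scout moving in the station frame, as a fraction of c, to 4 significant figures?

u ≈ 0.5152c

Compose boost 2: (0.332 + 0.221)/(1 + 0.332×0.221) = 0.5530/1.07337 = 0.5152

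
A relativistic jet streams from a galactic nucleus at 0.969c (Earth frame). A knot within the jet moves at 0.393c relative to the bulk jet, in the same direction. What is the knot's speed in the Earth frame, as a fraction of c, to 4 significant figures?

u ≈ 0.9864c

Relativistic velocity addition: u = (u' + v)/(1 + u'v/c²)
= (0.393 + 0.969)/(1 + 0.393×0.969) = 1.362/1.38082 = 0.9864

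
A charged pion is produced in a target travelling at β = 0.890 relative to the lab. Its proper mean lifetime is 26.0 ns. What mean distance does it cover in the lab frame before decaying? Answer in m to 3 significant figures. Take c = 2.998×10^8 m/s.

γ = 1/√(1 − 0.890²) = 2.1932
Dilated lifetime: Δt = γτ₀ = 2.1932 × 26.0 ns = 57.022 ns
d = vΔt = 0.890c × 57.022 ns = 2.6682×10^8 m/s × 5.7022×10^-8 s = 15.2 m

d ≈ 15.2 m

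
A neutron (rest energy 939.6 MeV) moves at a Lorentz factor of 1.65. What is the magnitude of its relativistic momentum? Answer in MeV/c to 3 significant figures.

p ≈ 1230 MeV/c

β = √(1 − 1/γ²) = √(1 − 1/1.65²) = 0.79542
p = γβm₀c = 1.65 × 0.79542 × 939.6 MeV/c = 1230 MeV/c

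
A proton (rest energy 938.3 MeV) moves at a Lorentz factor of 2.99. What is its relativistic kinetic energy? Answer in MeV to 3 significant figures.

γ = 2.99 (given)
K = (γ − 1)m₀c² = (2.99 − 1) × 938.3 MeV = 1.9900 × 938.3 MeV = 1870 MeV

K ≈ 1870 MeV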